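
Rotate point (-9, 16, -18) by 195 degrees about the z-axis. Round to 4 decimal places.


x' = -9*cos(195) - 16*sin(195) = 12.8344
y' = -9*sin(195) + 16*cos(195) = -13.1254
z' = -18

(12.8344, -13.1254, -18)


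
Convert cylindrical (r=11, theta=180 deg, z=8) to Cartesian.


x = 11 * cos(180) = -11
y = 11 * sin(180) = 0
z = 8

(-11, 0, 8)


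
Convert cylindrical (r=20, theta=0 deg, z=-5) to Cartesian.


x = 20 * cos(0) = 20
y = 20 * sin(0) = 0
z = -5

(20, 0, -5)


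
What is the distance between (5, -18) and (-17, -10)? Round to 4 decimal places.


d = sqrt((-17-5)^2 + (-10--18)^2) = 23.4094

23.4094


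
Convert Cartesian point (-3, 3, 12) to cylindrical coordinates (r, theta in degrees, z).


r = sqrt((-3)^2 + 3^2) = 4.2426
theta = atan2(3, -3) = 135 deg
z = 12

r = 4.2426, theta = 135 deg, z = 12


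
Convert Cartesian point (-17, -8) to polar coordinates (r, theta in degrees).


r = sqrt((-17)^2 + (-8)^2) = 18.7883
theta = atan2(-8, -17) = 205.2011 degrees

r = 18.7883, theta = 205.2011 degrees


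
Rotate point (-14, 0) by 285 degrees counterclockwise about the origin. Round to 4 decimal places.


x' = -14*cos(285) - 0*sin(285) = -3.6235
y' = -14*sin(285) + 0*cos(285) = 13.523

(-3.6235, 13.523)


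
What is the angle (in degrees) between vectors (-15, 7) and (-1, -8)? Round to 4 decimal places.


dot = -15*-1 + 7*-8 = -41
|u| = 16.5529, |v| = 8.0623
cos(angle) = -0.3072
angle = 107.8919 degrees

107.8919 degrees


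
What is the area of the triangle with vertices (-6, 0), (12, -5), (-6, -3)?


Area = |x1(y2-y3) + x2(y3-y1) + x3(y1-y2)| / 2
= |-6*(-5--3) + 12*(-3-0) + -6*(0--5)| / 2
= 27

27


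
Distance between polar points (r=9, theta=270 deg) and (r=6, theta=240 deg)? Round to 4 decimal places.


d = sqrt(r1^2 + r2^2 - 2*r1*r2*cos(t2-t1))
d = sqrt(9^2 + 6^2 - 2*9*6*cos(240-270)) = 4.8445

4.8445


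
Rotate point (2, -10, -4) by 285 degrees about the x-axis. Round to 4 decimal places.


x' = 2
y' = -10*cos(285) - -4*sin(285) = -6.4519
z' = -10*sin(285) + -4*cos(285) = 8.624

(2, -6.4519, 8.624)


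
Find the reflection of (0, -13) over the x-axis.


Reflection across x-axis: (x, y) -> (x, -y)
(0, -13) -> (0, 13)

(0, 13)


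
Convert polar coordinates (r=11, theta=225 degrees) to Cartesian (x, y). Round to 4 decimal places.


x = 11 * cos(225) = -7.7782
y = 11 * sin(225) = -7.7782

(-7.7782, -7.7782)


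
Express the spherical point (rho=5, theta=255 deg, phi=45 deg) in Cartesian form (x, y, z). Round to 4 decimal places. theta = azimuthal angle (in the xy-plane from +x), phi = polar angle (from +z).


x = 5 * sin(45) * cos(255) = -0.9151
y = 5 * sin(45) * sin(255) = -3.4151
z = 5 * cos(45) = 3.5355

(-0.9151, -3.4151, 3.5355)


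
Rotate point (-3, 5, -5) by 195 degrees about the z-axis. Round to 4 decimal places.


x' = -3*cos(195) - 5*sin(195) = 4.1919
y' = -3*sin(195) + 5*cos(195) = -4.0532
z' = -5

(4.1919, -4.0532, -5)


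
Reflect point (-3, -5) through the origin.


Reflection through origin: (x, y) -> (-x, -y)
(-3, -5) -> (3, 5)

(3, 5)


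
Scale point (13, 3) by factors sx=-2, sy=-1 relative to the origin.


Scaling: (x*sx, y*sy) = (13*-2, 3*-1) = (-26, -3)

(-26, -3)


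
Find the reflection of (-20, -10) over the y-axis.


Reflection across y-axis: (x, y) -> (-x, y)
(-20, -10) -> (20, -10)

(20, -10)


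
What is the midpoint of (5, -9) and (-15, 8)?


Midpoint = ((5+-15)/2, (-9+8)/2) = (-5, -0.5)

(-5, -0.5)


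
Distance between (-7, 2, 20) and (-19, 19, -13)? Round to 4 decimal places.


d = sqrt((-19--7)^2 + (19-2)^2 + (-13-20)^2) = 39.0128

39.0128


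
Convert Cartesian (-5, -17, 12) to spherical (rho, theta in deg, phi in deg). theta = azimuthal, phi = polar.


rho = sqrt((-5)^2 + (-17)^2 + 12^2) = 21.4009
theta = atan2(-17, -5) = 253.6105 deg
phi = acos(12/21.4009) = 55.8942 deg

rho = 21.4009, theta = 253.6105 deg, phi = 55.8942 deg


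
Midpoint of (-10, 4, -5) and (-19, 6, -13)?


Midpoint = ((-10+-19)/2, (4+6)/2, (-5+-13)/2) = (-14.5, 5, -9)

(-14.5, 5, -9)


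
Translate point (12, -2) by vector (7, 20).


Translation: (x+dx, y+dy) = (12+7, -2+20) = (19, 18)

(19, 18)


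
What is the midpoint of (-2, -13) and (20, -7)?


Midpoint = ((-2+20)/2, (-13+-7)/2) = (9, -10)

(9, -10)


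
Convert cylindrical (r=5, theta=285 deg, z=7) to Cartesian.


x = 5 * cos(285) = 1.2941
y = 5 * sin(285) = -4.8296
z = 7

(1.2941, -4.8296, 7)


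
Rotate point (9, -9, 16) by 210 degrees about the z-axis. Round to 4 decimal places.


x' = 9*cos(210) - -9*sin(210) = -12.2942
y' = 9*sin(210) + -9*cos(210) = 3.2942
z' = 16

(-12.2942, 3.2942, 16)


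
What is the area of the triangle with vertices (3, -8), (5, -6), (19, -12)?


Area = |x1(y2-y3) + x2(y3-y1) + x3(y1-y2)| / 2
= |3*(-6--12) + 5*(-12--8) + 19*(-8--6)| / 2
= 20

20


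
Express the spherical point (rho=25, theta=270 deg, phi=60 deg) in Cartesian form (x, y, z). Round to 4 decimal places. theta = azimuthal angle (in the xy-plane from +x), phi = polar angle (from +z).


x = 25 * sin(60) * cos(270) = 0
y = 25 * sin(60) * sin(270) = -21.6506
z = 25 * cos(60) = 12.5

(0, -21.6506, 12.5)


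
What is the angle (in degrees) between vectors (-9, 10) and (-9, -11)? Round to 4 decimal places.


dot = -9*-9 + 10*-11 = -29
|u| = 13.4536, |v| = 14.2127
cos(angle) = -0.1517
angle = 98.7234 degrees

98.7234 degrees


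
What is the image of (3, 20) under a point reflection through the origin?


Reflection through origin: (x, y) -> (-x, -y)
(3, 20) -> (-3, -20)

(-3, -20)


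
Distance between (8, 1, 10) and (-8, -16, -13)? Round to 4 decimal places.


d = sqrt((-8-8)^2 + (-16-1)^2 + (-13-10)^2) = 32.7719

32.7719


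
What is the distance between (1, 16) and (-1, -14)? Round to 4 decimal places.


d = sqrt((-1-1)^2 + (-14-16)^2) = 30.0666

30.0666


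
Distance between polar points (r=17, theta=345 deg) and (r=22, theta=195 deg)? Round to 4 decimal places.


d = sqrt(r1^2 + r2^2 - 2*r1*r2*cos(t2-t1))
d = sqrt(17^2 + 22^2 - 2*17*22*cos(195-345)) = 37.6933

37.6933


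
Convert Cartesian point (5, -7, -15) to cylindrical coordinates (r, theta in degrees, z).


r = sqrt(5^2 + (-7)^2) = 8.6023
theta = atan2(-7, 5) = 305.5377 deg
z = -15

r = 8.6023, theta = 305.5377 deg, z = -15


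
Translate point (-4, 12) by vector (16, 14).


Translation: (x+dx, y+dy) = (-4+16, 12+14) = (12, 26)

(12, 26)


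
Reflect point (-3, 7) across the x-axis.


Reflection across x-axis: (x, y) -> (x, -y)
(-3, 7) -> (-3, -7)

(-3, -7)


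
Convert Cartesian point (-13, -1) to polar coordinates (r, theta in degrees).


r = sqrt((-13)^2 + (-1)^2) = 13.0384
theta = atan2(-1, -13) = 184.3987 degrees

r = 13.0384, theta = 184.3987 degrees


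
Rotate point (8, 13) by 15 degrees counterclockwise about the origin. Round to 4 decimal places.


x' = 8*cos(15) - 13*sin(15) = 4.3628
y' = 8*sin(15) + 13*cos(15) = 14.6276

(4.3628, 14.6276)


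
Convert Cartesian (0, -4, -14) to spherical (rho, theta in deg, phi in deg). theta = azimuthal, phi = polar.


rho = sqrt(0^2 + (-4)^2 + (-14)^2) = 14.5602
theta = atan2(-4, 0) = 270 deg
phi = acos(-14/14.5602) = 164.0546 deg

rho = 14.5602, theta = 270 deg, phi = 164.0546 deg


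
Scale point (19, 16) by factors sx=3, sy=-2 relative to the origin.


Scaling: (x*sx, y*sy) = (19*3, 16*-2) = (57, -32)

(57, -32)


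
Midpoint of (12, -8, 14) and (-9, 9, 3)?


Midpoint = ((12+-9)/2, (-8+9)/2, (14+3)/2) = (1.5, 0.5, 8.5)

(1.5, 0.5, 8.5)


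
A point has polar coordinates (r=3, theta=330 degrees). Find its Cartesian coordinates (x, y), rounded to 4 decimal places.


x = 3 * cos(330) = 2.5981
y = 3 * sin(330) = -1.5

(2.5981, -1.5)


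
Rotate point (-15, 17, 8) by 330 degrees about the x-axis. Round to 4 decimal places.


x' = -15
y' = 17*cos(330) - 8*sin(330) = 18.7224
z' = 17*sin(330) + 8*cos(330) = -1.5718

(-15, 18.7224, -1.5718)


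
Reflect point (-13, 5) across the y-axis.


Reflection across y-axis: (x, y) -> (-x, y)
(-13, 5) -> (13, 5)

(13, 5)


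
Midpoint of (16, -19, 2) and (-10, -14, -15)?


Midpoint = ((16+-10)/2, (-19+-14)/2, (2+-15)/2) = (3, -16.5, -6.5)

(3, -16.5, -6.5)


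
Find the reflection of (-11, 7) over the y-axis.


Reflection across y-axis: (x, y) -> (-x, y)
(-11, 7) -> (11, 7)

(11, 7)


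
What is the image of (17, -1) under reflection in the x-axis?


Reflection across x-axis: (x, y) -> (x, -y)
(17, -1) -> (17, 1)

(17, 1)


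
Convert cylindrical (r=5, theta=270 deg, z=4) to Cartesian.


x = 5 * cos(270) = 0
y = 5 * sin(270) = -5
z = 4

(0, -5, 4)


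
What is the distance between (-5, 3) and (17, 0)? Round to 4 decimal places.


d = sqrt((17--5)^2 + (0-3)^2) = 22.2036

22.2036


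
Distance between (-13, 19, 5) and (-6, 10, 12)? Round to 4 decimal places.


d = sqrt((-6--13)^2 + (10-19)^2 + (12-5)^2) = 13.3791

13.3791


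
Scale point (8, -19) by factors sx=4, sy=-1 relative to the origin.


Scaling: (x*sx, y*sy) = (8*4, -19*-1) = (32, 19)

(32, 19)


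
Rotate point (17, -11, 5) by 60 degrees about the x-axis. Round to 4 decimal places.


x' = 17
y' = -11*cos(60) - 5*sin(60) = -9.8301
z' = -11*sin(60) + 5*cos(60) = -7.0263

(17, -9.8301, -7.0263)


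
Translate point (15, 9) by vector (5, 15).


Translation: (x+dx, y+dy) = (15+5, 9+15) = (20, 24)

(20, 24)


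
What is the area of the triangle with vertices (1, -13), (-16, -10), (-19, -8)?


Area = |x1(y2-y3) + x2(y3-y1) + x3(y1-y2)| / 2
= |1*(-10--8) + -16*(-8--13) + -19*(-13--10)| / 2
= 12.5

12.5


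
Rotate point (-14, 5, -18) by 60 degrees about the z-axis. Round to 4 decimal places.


x' = -14*cos(60) - 5*sin(60) = -11.3301
y' = -14*sin(60) + 5*cos(60) = -9.6244
z' = -18

(-11.3301, -9.6244, -18)


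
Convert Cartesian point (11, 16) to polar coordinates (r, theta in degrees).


r = sqrt(11^2 + 16^2) = 19.4165
theta = atan2(16, 11) = 55.4915 degrees

r = 19.4165, theta = 55.4915 degrees


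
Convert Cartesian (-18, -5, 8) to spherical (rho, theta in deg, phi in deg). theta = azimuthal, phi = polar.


rho = sqrt((-18)^2 + (-5)^2 + 8^2) = 20.3224
theta = atan2(-5, -18) = 195.5241 deg
phi = acos(8/20.3224) = 66.8179 deg

rho = 20.3224, theta = 195.5241 deg, phi = 66.8179 deg


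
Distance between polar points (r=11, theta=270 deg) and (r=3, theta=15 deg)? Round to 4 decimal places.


d = sqrt(r1^2 + r2^2 - 2*r1*r2*cos(t2-t1))
d = sqrt(11^2 + 3^2 - 2*11*3*cos(15-270)) = 12.1277

12.1277


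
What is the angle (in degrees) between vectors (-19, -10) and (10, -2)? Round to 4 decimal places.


dot = -19*10 + -10*-2 = -170
|u| = 21.4709, |v| = 10.198
cos(angle) = -0.7764
angle = 140.9315 degrees

140.9315 degrees


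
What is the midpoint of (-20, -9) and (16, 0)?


Midpoint = ((-20+16)/2, (-9+0)/2) = (-2, -4.5)

(-2, -4.5)


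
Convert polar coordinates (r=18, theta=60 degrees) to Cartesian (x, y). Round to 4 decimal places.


x = 18 * cos(60) = 9
y = 18 * sin(60) = 15.5885

(9, 15.5885)


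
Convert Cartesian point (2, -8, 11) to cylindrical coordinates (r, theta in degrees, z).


r = sqrt(2^2 + (-8)^2) = 8.2462
theta = atan2(-8, 2) = 284.0362 deg
z = 11

r = 8.2462, theta = 284.0362 deg, z = 11


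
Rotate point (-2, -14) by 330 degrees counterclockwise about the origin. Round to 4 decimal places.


x' = -2*cos(330) - -14*sin(330) = -8.7321
y' = -2*sin(330) + -14*cos(330) = -11.1244

(-8.7321, -11.1244)


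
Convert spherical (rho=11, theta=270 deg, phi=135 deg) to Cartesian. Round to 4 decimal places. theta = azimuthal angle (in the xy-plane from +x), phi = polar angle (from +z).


x = 11 * sin(135) * cos(270) = 0
y = 11 * sin(135) * sin(270) = -7.7782
z = 11 * cos(135) = -7.7782

(0, -7.7782, -7.7782)


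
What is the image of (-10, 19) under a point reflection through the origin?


Reflection through origin: (x, y) -> (-x, -y)
(-10, 19) -> (10, -19)

(10, -19)


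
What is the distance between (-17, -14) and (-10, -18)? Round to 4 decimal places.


d = sqrt((-10--17)^2 + (-18--14)^2) = 8.0623

8.0623


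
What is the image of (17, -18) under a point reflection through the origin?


Reflection through origin: (x, y) -> (-x, -y)
(17, -18) -> (-17, 18)

(-17, 18)


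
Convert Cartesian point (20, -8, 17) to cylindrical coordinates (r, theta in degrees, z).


r = sqrt(20^2 + (-8)^2) = 21.5407
theta = atan2(-8, 20) = 338.1986 deg
z = 17

r = 21.5407, theta = 338.1986 deg, z = 17


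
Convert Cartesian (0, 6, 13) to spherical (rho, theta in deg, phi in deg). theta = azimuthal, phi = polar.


rho = sqrt(0^2 + 6^2 + 13^2) = 14.3178
theta = atan2(6, 0) = 90 deg
phi = acos(13/14.3178) = 24.7751 deg

rho = 14.3178, theta = 90 deg, phi = 24.7751 deg


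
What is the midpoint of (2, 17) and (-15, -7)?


Midpoint = ((2+-15)/2, (17+-7)/2) = (-6.5, 5)

(-6.5, 5)


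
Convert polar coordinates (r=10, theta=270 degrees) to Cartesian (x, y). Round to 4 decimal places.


x = 10 * cos(270) = 0
y = 10 * sin(270) = -10

(0, -10)


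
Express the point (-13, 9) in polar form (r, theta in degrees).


r = sqrt((-13)^2 + 9^2) = 15.8114
theta = atan2(9, -13) = 145.3048 degrees

r = 15.8114, theta = 145.3048 degrees


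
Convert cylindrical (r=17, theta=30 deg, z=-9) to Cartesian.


x = 17 * cos(30) = 14.7224
y = 17 * sin(30) = 8.5
z = -9

(14.7224, 8.5, -9)


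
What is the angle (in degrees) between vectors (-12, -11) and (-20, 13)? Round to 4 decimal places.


dot = -12*-20 + -11*13 = 97
|u| = 16.2788, |v| = 23.8537
cos(angle) = 0.2498
angle = 75.5343 degrees

75.5343 degrees


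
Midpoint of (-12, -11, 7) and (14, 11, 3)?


Midpoint = ((-12+14)/2, (-11+11)/2, (7+3)/2) = (1, 0, 5)

(1, 0, 5)


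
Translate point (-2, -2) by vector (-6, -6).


Translation: (x+dx, y+dy) = (-2+-6, -2+-6) = (-8, -8)

(-8, -8)


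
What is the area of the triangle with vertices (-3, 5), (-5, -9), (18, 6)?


Area = |x1(y2-y3) + x2(y3-y1) + x3(y1-y2)| / 2
= |-3*(-9-6) + -5*(6-5) + 18*(5--9)| / 2
= 146

146


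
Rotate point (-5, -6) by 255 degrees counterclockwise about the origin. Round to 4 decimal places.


x' = -5*cos(255) - -6*sin(255) = -4.5015
y' = -5*sin(255) + -6*cos(255) = 6.3825

(-4.5015, 6.3825)


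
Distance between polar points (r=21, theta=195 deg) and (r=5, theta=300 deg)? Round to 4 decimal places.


d = sqrt(r1^2 + r2^2 - 2*r1*r2*cos(t2-t1))
d = sqrt(21^2 + 5^2 - 2*21*5*cos(300-195)) = 22.8112

22.8112


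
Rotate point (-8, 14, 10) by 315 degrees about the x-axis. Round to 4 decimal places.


x' = -8
y' = 14*cos(315) - 10*sin(315) = 16.9706
z' = 14*sin(315) + 10*cos(315) = -2.8284

(-8, 16.9706, -2.8284)


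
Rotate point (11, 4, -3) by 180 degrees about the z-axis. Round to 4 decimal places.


x' = 11*cos(180) - 4*sin(180) = -11
y' = 11*sin(180) + 4*cos(180) = -4
z' = -3

(-11, -4, -3)


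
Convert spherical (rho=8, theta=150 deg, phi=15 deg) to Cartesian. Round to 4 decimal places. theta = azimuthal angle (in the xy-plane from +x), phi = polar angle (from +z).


x = 8 * sin(15) * cos(150) = -1.7932
y = 8 * sin(15) * sin(150) = 1.0353
z = 8 * cos(15) = 7.7274

(-1.7932, 1.0353, 7.7274)


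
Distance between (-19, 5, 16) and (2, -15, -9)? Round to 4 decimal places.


d = sqrt((2--19)^2 + (-15-5)^2 + (-9-16)^2) = 38.2884

38.2884


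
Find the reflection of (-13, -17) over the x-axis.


Reflection across x-axis: (x, y) -> (x, -y)
(-13, -17) -> (-13, 17)

(-13, 17)


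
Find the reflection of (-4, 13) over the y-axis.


Reflection across y-axis: (x, y) -> (-x, y)
(-4, 13) -> (4, 13)

(4, 13)


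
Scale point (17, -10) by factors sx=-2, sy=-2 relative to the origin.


Scaling: (x*sx, y*sy) = (17*-2, -10*-2) = (-34, 20)

(-34, 20)


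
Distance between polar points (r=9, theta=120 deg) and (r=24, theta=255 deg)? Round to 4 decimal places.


d = sqrt(r1^2 + r2^2 - 2*r1*r2*cos(t2-t1))
d = sqrt(9^2 + 24^2 - 2*9*24*cos(255-120)) = 31.0237

31.0237


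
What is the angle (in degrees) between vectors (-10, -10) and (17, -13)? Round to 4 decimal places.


dot = -10*17 + -10*-13 = -40
|u| = 14.1421, |v| = 21.4009
cos(angle) = -0.1322
angle = 97.5946 degrees

97.5946 degrees


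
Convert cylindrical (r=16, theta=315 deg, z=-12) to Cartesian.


x = 16 * cos(315) = 11.3137
y = 16 * sin(315) = -11.3137
z = -12

(11.3137, -11.3137, -12)


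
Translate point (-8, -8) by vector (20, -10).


Translation: (x+dx, y+dy) = (-8+20, -8+-10) = (12, -18)

(12, -18)


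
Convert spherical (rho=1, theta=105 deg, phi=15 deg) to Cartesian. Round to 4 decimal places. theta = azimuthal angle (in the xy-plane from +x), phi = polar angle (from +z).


x = 1 * sin(15) * cos(105) = -0.067
y = 1 * sin(15) * sin(105) = 0.25
z = 1 * cos(15) = 0.9659

(-0.067, 0.25, 0.9659)


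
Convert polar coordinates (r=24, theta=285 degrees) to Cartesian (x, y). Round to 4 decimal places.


x = 24 * cos(285) = 6.2117
y = 24 * sin(285) = -23.1822

(6.2117, -23.1822)


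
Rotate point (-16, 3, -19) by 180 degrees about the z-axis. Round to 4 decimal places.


x' = -16*cos(180) - 3*sin(180) = 16
y' = -16*sin(180) + 3*cos(180) = -3
z' = -19

(16, -3, -19)


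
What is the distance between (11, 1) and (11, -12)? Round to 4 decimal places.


d = sqrt((11-11)^2 + (-12-1)^2) = 13

13


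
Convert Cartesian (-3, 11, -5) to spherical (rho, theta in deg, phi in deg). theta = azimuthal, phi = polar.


rho = sqrt((-3)^2 + 11^2 + (-5)^2) = 12.4499
theta = atan2(11, -3) = 105.2551 deg
phi = acos(-5/12.4499) = 113.6788 deg

rho = 12.4499, theta = 105.2551 deg, phi = 113.6788 deg


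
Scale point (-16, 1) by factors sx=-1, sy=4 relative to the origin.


Scaling: (x*sx, y*sy) = (-16*-1, 1*4) = (16, 4)

(16, 4)


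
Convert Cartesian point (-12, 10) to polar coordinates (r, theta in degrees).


r = sqrt((-12)^2 + 10^2) = 15.6205
theta = atan2(10, -12) = 140.1944 degrees

r = 15.6205, theta = 140.1944 degrees


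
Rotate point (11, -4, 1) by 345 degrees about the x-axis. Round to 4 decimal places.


x' = 11
y' = -4*cos(345) - 1*sin(345) = -3.6049
z' = -4*sin(345) + 1*cos(345) = 2.0012

(11, -3.6049, 2.0012)


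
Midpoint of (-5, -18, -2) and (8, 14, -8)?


Midpoint = ((-5+8)/2, (-18+14)/2, (-2+-8)/2) = (1.5, -2, -5)

(1.5, -2, -5)


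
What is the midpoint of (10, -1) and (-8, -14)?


Midpoint = ((10+-8)/2, (-1+-14)/2) = (1, -7.5)

(1, -7.5)


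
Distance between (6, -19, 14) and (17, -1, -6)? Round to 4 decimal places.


d = sqrt((17-6)^2 + (-1--19)^2 + (-6-14)^2) = 29.0689

29.0689


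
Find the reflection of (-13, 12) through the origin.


Reflection through origin: (x, y) -> (-x, -y)
(-13, 12) -> (13, -12)

(13, -12)


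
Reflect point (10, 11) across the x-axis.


Reflection across x-axis: (x, y) -> (x, -y)
(10, 11) -> (10, -11)

(10, -11)


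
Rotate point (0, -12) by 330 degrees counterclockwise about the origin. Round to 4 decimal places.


x' = 0*cos(330) - -12*sin(330) = -6
y' = 0*sin(330) + -12*cos(330) = -10.3923

(-6, -10.3923)


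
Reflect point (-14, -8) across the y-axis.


Reflection across y-axis: (x, y) -> (-x, y)
(-14, -8) -> (14, -8)

(14, -8)


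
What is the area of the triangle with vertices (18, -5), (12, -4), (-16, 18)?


Area = |x1(y2-y3) + x2(y3-y1) + x3(y1-y2)| / 2
= |18*(-4-18) + 12*(18--5) + -16*(-5--4)| / 2
= 52

52


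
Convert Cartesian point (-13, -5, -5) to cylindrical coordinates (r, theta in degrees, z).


r = sqrt((-13)^2 + (-5)^2) = 13.9284
theta = atan2(-5, -13) = 201.0375 deg
z = -5

r = 13.9284, theta = 201.0375 deg, z = -5


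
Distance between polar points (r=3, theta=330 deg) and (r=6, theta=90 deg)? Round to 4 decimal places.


d = sqrt(r1^2 + r2^2 - 2*r1*r2*cos(t2-t1))
d = sqrt(3^2 + 6^2 - 2*3*6*cos(90-330)) = 7.9373

7.9373


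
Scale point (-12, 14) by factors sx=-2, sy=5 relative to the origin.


Scaling: (x*sx, y*sy) = (-12*-2, 14*5) = (24, 70)

(24, 70)


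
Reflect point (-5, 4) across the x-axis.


Reflection across x-axis: (x, y) -> (x, -y)
(-5, 4) -> (-5, -4)

(-5, -4)


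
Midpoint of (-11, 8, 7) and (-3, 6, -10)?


Midpoint = ((-11+-3)/2, (8+6)/2, (7+-10)/2) = (-7, 7, -1.5)

(-7, 7, -1.5)


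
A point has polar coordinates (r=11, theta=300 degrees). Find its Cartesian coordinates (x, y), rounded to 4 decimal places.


x = 11 * cos(300) = 5.5
y = 11 * sin(300) = -9.5263

(5.5, -9.5263)


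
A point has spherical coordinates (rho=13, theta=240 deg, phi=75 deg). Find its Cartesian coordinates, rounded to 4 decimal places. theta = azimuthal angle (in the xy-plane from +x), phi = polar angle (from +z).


x = 13 * sin(75) * cos(240) = -6.2785
y = 13 * sin(75) * sin(240) = -10.8747
z = 13 * cos(75) = 3.3646

(-6.2785, -10.8747, 3.3646)


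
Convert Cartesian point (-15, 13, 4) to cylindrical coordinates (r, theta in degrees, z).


r = sqrt((-15)^2 + 13^2) = 19.8494
theta = atan2(13, -15) = 139.0856 deg
z = 4

r = 19.8494, theta = 139.0856 deg, z = 4


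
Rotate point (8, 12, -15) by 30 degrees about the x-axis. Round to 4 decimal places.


x' = 8
y' = 12*cos(30) - -15*sin(30) = 17.8923
z' = 12*sin(30) + -15*cos(30) = -6.9904

(8, 17.8923, -6.9904)


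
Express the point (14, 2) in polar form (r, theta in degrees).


r = sqrt(14^2 + 2^2) = 14.1421
theta = atan2(2, 14) = 8.1301 degrees

r = 14.1421, theta = 8.1301 degrees


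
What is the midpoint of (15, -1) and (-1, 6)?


Midpoint = ((15+-1)/2, (-1+6)/2) = (7, 2.5)

(7, 2.5)


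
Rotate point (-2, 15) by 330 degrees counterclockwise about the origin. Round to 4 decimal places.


x' = -2*cos(330) - 15*sin(330) = 5.7679
y' = -2*sin(330) + 15*cos(330) = 13.9904

(5.7679, 13.9904)


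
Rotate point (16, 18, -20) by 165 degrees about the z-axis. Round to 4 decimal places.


x' = 16*cos(165) - 18*sin(165) = -20.1136
y' = 16*sin(165) + 18*cos(165) = -13.2456
z' = -20

(-20.1136, -13.2456, -20)


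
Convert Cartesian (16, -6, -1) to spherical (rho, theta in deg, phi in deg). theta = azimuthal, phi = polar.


rho = sqrt(16^2 + (-6)^2 + (-1)^2) = 17.1172
theta = atan2(-6, 16) = 339.444 deg
phi = acos(-1/17.1172) = 93.3492 deg

rho = 17.1172, theta = 339.444 deg, phi = 93.3492 deg


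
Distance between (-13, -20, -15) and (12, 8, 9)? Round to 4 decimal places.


d = sqrt((12--13)^2 + (8--20)^2 + (9--15)^2) = 44.5533

44.5533


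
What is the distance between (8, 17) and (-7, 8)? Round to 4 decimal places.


d = sqrt((-7-8)^2 + (8-17)^2) = 17.4929

17.4929


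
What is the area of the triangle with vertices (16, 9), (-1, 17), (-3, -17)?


Area = |x1(y2-y3) + x2(y3-y1) + x3(y1-y2)| / 2
= |16*(17--17) + -1*(-17-9) + -3*(9-17)| / 2
= 297

297


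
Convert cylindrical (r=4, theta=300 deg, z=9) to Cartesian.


x = 4 * cos(300) = 2
y = 4 * sin(300) = -3.4641
z = 9

(2, -3.4641, 9)


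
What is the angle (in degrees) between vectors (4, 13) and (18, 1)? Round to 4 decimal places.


dot = 4*18 + 13*1 = 85
|u| = 13.6015, |v| = 18.0278
cos(angle) = 0.3467
angle = 69.7174 degrees

69.7174 degrees


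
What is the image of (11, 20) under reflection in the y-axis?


Reflection across y-axis: (x, y) -> (-x, y)
(11, 20) -> (-11, 20)

(-11, 20)


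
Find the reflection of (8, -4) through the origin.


Reflection through origin: (x, y) -> (-x, -y)
(8, -4) -> (-8, 4)

(-8, 4)


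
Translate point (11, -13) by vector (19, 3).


Translation: (x+dx, y+dy) = (11+19, -13+3) = (30, -10)

(30, -10)


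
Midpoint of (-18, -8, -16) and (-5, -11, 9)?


Midpoint = ((-18+-5)/2, (-8+-11)/2, (-16+9)/2) = (-11.5, -9.5, -3.5)

(-11.5, -9.5, -3.5)


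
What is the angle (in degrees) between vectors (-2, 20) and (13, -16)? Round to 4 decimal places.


dot = -2*13 + 20*-16 = -346
|u| = 20.0998, |v| = 20.6155
cos(angle) = -0.835
angle = 146.6167 degrees

146.6167 degrees


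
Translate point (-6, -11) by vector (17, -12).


Translation: (x+dx, y+dy) = (-6+17, -11+-12) = (11, -23)

(11, -23)


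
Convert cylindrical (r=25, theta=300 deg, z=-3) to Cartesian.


x = 25 * cos(300) = 12.5
y = 25 * sin(300) = -21.6506
z = -3

(12.5, -21.6506, -3)


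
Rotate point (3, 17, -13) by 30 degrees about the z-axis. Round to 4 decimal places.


x' = 3*cos(30) - 17*sin(30) = -5.9019
y' = 3*sin(30) + 17*cos(30) = 16.2224
z' = -13

(-5.9019, 16.2224, -13)


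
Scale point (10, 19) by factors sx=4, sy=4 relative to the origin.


Scaling: (x*sx, y*sy) = (10*4, 19*4) = (40, 76)

(40, 76)


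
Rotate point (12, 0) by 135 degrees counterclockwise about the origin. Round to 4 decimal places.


x' = 12*cos(135) - 0*sin(135) = -8.4853
y' = 12*sin(135) + 0*cos(135) = 8.4853

(-8.4853, 8.4853)


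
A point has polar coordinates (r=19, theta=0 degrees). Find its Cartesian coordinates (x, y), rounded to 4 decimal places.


x = 19 * cos(0) = 19
y = 19 * sin(0) = 0

(19, 0)


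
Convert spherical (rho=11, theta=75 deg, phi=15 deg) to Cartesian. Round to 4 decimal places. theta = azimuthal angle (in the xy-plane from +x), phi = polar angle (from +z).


x = 11 * sin(15) * cos(75) = 0.7369
y = 11 * sin(15) * sin(75) = 2.75
z = 11 * cos(15) = 10.6252

(0.7369, 2.75, 10.6252)


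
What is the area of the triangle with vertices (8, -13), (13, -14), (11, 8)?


Area = |x1(y2-y3) + x2(y3-y1) + x3(y1-y2)| / 2
= |8*(-14-8) + 13*(8--13) + 11*(-13--14)| / 2
= 54

54


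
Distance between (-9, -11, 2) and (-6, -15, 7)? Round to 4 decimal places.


d = sqrt((-6--9)^2 + (-15--11)^2 + (7-2)^2) = 7.0711

7.0711


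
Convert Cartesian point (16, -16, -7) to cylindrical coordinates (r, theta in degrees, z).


r = sqrt(16^2 + (-16)^2) = 22.6274
theta = atan2(-16, 16) = 315 deg
z = -7

r = 22.6274, theta = 315 deg, z = -7


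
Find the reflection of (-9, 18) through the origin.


Reflection through origin: (x, y) -> (-x, -y)
(-9, 18) -> (9, -18)

(9, -18)


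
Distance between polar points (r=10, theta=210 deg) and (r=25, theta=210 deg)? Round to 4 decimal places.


d = sqrt(r1^2 + r2^2 - 2*r1*r2*cos(t2-t1))
d = sqrt(10^2 + 25^2 - 2*10*25*cos(210-210)) = 15

15


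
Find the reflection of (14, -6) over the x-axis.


Reflection across x-axis: (x, y) -> (x, -y)
(14, -6) -> (14, 6)

(14, 6)


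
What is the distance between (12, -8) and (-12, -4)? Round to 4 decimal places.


d = sqrt((-12-12)^2 + (-4--8)^2) = 24.3311

24.3311


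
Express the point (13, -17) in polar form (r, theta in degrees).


r = sqrt(13^2 + (-17)^2) = 21.4009
theta = atan2(-17, 13) = 307.4054 degrees

r = 21.4009, theta = 307.4054 degrees


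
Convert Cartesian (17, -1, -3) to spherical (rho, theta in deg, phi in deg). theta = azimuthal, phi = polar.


rho = sqrt(17^2 + (-1)^2 + (-3)^2) = 17.2916
theta = atan2(-1, 17) = 356.6335 deg
phi = acos(-3/17.2916) = 99.9911 deg

rho = 17.2916, theta = 356.6335 deg, phi = 99.9911 deg


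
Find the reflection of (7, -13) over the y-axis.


Reflection across y-axis: (x, y) -> (-x, y)
(7, -13) -> (-7, -13)

(-7, -13)


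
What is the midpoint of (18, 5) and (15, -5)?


Midpoint = ((18+15)/2, (5+-5)/2) = (16.5, 0)

(16.5, 0)


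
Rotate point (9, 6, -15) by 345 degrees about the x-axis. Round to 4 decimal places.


x' = 9
y' = 6*cos(345) - -15*sin(345) = 1.9133
z' = 6*sin(345) + -15*cos(345) = -16.0418

(9, 1.9133, -16.0418)


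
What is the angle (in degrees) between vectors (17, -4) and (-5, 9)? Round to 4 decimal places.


dot = 17*-5 + -4*9 = -121
|u| = 17.4642, |v| = 10.2956
cos(angle) = -0.6729
angle = 132.2951 degrees

132.2951 degrees


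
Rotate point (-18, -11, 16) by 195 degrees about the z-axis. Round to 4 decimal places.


x' = -18*cos(195) - -11*sin(195) = 14.5397
y' = -18*sin(195) + -11*cos(195) = 15.2839
z' = 16

(14.5397, 15.2839, 16)


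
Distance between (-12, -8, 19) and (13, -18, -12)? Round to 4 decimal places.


d = sqrt((13--12)^2 + (-18--8)^2 + (-12-19)^2) = 41.0609

41.0609


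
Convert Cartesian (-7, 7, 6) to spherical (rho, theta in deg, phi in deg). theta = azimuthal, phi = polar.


rho = sqrt((-7)^2 + 7^2 + 6^2) = 11.5758
theta = atan2(7, -7) = 135 deg
phi = acos(6/11.5758) = 58.7803 deg

rho = 11.5758, theta = 135 deg, phi = 58.7803 deg


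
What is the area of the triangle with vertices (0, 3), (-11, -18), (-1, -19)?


Area = |x1(y2-y3) + x2(y3-y1) + x3(y1-y2)| / 2
= |0*(-18--19) + -11*(-19-3) + -1*(3--18)| / 2
= 110.5

110.5


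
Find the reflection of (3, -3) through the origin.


Reflection through origin: (x, y) -> (-x, -y)
(3, -3) -> (-3, 3)

(-3, 3)


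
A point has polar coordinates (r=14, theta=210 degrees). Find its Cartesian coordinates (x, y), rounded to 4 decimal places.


x = 14 * cos(210) = -12.1244
y = 14 * sin(210) = -7

(-12.1244, -7)


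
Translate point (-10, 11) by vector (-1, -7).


Translation: (x+dx, y+dy) = (-10+-1, 11+-7) = (-11, 4)

(-11, 4)


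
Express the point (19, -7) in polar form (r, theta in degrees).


r = sqrt(19^2 + (-7)^2) = 20.2485
theta = atan2(-7, 19) = 339.7751 degrees

r = 20.2485, theta = 339.7751 degrees


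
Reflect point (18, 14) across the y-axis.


Reflection across y-axis: (x, y) -> (-x, y)
(18, 14) -> (-18, 14)

(-18, 14)


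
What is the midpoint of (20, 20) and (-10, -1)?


Midpoint = ((20+-10)/2, (20+-1)/2) = (5, 9.5)

(5, 9.5)


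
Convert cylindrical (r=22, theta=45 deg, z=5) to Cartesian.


x = 22 * cos(45) = 15.5563
y = 22 * sin(45) = 15.5563
z = 5

(15.5563, 15.5563, 5)


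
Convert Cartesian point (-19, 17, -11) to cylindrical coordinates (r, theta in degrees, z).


r = sqrt((-19)^2 + 17^2) = 25.4951
theta = atan2(17, -19) = 138.1798 deg
z = -11

r = 25.4951, theta = 138.1798 deg, z = -11


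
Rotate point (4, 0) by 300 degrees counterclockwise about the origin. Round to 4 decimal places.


x' = 4*cos(300) - 0*sin(300) = 2
y' = 4*sin(300) + 0*cos(300) = -3.4641

(2, -3.4641)


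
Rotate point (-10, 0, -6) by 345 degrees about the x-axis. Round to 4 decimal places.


x' = -10
y' = 0*cos(345) - -6*sin(345) = -1.5529
z' = 0*sin(345) + -6*cos(345) = -5.7956

(-10, -1.5529, -5.7956)


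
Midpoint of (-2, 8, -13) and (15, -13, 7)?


Midpoint = ((-2+15)/2, (8+-13)/2, (-13+7)/2) = (6.5, -2.5, -3)

(6.5, -2.5, -3)


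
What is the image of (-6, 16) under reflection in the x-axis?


Reflection across x-axis: (x, y) -> (x, -y)
(-6, 16) -> (-6, -16)

(-6, -16)


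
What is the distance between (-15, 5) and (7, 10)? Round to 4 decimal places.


d = sqrt((7--15)^2 + (10-5)^2) = 22.561

22.561


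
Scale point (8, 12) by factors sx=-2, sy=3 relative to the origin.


Scaling: (x*sx, y*sy) = (8*-2, 12*3) = (-16, 36)

(-16, 36)


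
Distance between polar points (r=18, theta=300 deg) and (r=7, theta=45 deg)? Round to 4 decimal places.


d = sqrt(r1^2 + r2^2 - 2*r1*r2*cos(t2-t1))
d = sqrt(18^2 + 7^2 - 2*18*7*cos(45-300)) = 20.9338

20.9338


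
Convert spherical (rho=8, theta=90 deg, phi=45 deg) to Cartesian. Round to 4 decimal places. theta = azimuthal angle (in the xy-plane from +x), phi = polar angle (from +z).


x = 8 * sin(45) * cos(90) = 0
y = 8 * sin(45) * sin(90) = 5.6569
z = 8 * cos(45) = 5.6569

(0, 5.6569, 5.6569)


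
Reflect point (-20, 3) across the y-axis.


Reflection across y-axis: (x, y) -> (-x, y)
(-20, 3) -> (20, 3)

(20, 3)


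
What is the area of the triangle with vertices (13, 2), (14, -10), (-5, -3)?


Area = |x1(y2-y3) + x2(y3-y1) + x3(y1-y2)| / 2
= |13*(-10--3) + 14*(-3-2) + -5*(2--10)| / 2
= 110.5

110.5


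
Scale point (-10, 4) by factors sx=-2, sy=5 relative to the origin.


Scaling: (x*sx, y*sy) = (-10*-2, 4*5) = (20, 20)

(20, 20)


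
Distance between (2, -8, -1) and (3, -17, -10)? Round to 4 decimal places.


d = sqrt((3-2)^2 + (-17--8)^2 + (-10--1)^2) = 12.7671

12.7671


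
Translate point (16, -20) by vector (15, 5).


Translation: (x+dx, y+dy) = (16+15, -20+5) = (31, -15)

(31, -15)


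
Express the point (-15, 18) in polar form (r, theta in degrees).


r = sqrt((-15)^2 + 18^2) = 23.4307
theta = atan2(18, -15) = 129.8056 degrees

r = 23.4307, theta = 129.8056 degrees


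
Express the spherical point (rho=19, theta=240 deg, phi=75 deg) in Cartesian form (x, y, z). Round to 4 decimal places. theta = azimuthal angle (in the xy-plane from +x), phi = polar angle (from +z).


x = 19 * sin(75) * cos(240) = -9.1763
y = 19 * sin(75) * sin(240) = -15.8938
z = 19 * cos(75) = 4.9176

(-9.1763, -15.8938, 4.9176)


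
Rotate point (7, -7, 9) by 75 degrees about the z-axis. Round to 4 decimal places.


x' = 7*cos(75) - -7*sin(75) = 8.5732
y' = 7*sin(75) + -7*cos(75) = 4.9497
z' = 9

(8.5732, 4.9497, 9)


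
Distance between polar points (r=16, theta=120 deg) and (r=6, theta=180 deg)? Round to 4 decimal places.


d = sqrt(r1^2 + r2^2 - 2*r1*r2*cos(t2-t1))
d = sqrt(16^2 + 6^2 - 2*16*6*cos(180-120)) = 14

14


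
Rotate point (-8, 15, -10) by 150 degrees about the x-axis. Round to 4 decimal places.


x' = -8
y' = 15*cos(150) - -10*sin(150) = -7.9904
z' = 15*sin(150) + -10*cos(150) = 16.1603

(-8, -7.9904, 16.1603)


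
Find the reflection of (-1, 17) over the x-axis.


Reflection across x-axis: (x, y) -> (x, -y)
(-1, 17) -> (-1, -17)

(-1, -17)


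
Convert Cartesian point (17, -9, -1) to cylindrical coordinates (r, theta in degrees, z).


r = sqrt(17^2 + (-9)^2) = 19.2354
theta = atan2(-9, 17) = 332.1027 deg
z = -1

r = 19.2354, theta = 332.1027 deg, z = -1


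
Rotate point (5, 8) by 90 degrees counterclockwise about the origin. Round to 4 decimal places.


x' = 5*cos(90) - 8*sin(90) = -8
y' = 5*sin(90) + 8*cos(90) = 5

(-8, 5)


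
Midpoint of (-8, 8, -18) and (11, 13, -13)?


Midpoint = ((-8+11)/2, (8+13)/2, (-18+-13)/2) = (1.5, 10.5, -15.5)

(1.5, 10.5, -15.5)


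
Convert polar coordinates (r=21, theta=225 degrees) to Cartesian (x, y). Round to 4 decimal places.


x = 21 * cos(225) = -14.8492
y = 21 * sin(225) = -14.8492

(-14.8492, -14.8492)


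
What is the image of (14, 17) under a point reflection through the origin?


Reflection through origin: (x, y) -> (-x, -y)
(14, 17) -> (-14, -17)

(-14, -17)


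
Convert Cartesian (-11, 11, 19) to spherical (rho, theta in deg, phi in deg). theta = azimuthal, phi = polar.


rho = sqrt((-11)^2 + 11^2 + 19^2) = 24.5561
theta = atan2(11, -11) = 135 deg
phi = acos(19/24.5561) = 39.3091 deg

rho = 24.5561, theta = 135 deg, phi = 39.3091 deg


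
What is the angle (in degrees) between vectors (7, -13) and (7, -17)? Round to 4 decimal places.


dot = 7*7 + -13*-17 = 270
|u| = 14.7648, |v| = 18.3848
cos(angle) = 0.9947
angle = 5.9206 degrees

5.9206 degrees


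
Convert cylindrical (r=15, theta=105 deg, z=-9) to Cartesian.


x = 15 * cos(105) = -3.8823
y = 15 * sin(105) = 14.4889
z = -9

(-3.8823, 14.4889, -9)


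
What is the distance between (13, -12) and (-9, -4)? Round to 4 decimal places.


d = sqrt((-9-13)^2 + (-4--12)^2) = 23.4094

23.4094


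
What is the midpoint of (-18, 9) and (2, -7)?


Midpoint = ((-18+2)/2, (9+-7)/2) = (-8, 1)

(-8, 1)


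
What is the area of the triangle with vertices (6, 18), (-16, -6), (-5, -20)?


Area = |x1(y2-y3) + x2(y3-y1) + x3(y1-y2)| / 2
= |6*(-6--20) + -16*(-20-18) + -5*(18--6)| / 2
= 286

286


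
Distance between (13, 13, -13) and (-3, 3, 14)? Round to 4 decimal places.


d = sqrt((-3-13)^2 + (3-13)^2 + (14--13)^2) = 32.9393

32.9393


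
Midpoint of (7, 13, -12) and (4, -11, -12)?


Midpoint = ((7+4)/2, (13+-11)/2, (-12+-12)/2) = (5.5, 1, -12)

(5.5, 1, -12)


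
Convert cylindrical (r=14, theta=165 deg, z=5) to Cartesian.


x = 14 * cos(165) = -13.523
y = 14 * sin(165) = 3.6235
z = 5

(-13.523, 3.6235, 5)


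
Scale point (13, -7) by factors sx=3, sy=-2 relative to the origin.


Scaling: (x*sx, y*sy) = (13*3, -7*-2) = (39, 14)

(39, 14)


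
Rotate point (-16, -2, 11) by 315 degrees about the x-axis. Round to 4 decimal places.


x' = -16
y' = -2*cos(315) - 11*sin(315) = 6.364
z' = -2*sin(315) + 11*cos(315) = 9.1924

(-16, 6.364, 9.1924)


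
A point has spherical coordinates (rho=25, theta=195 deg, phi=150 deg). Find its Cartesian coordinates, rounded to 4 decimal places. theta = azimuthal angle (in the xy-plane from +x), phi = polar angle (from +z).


x = 25 * sin(150) * cos(195) = -12.0741
y = 25 * sin(150) * sin(195) = -3.2352
z = 25 * cos(150) = -21.6506

(-12.0741, -3.2352, -21.6506)


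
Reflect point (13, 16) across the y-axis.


Reflection across y-axis: (x, y) -> (-x, y)
(13, 16) -> (-13, 16)

(-13, 16)


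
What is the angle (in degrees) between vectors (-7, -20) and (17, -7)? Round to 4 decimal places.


dot = -7*17 + -20*-7 = 21
|u| = 21.1896, |v| = 18.3848
cos(angle) = 0.0539
angle = 86.9099 degrees

86.9099 degrees


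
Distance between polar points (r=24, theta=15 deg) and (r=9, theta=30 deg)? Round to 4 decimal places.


d = sqrt(r1^2 + r2^2 - 2*r1*r2*cos(t2-t1))
d = sqrt(24^2 + 9^2 - 2*24*9*cos(30-15)) = 15.4829

15.4829


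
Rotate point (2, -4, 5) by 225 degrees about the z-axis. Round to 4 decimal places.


x' = 2*cos(225) - -4*sin(225) = -4.2426
y' = 2*sin(225) + -4*cos(225) = 1.4142
z' = 5

(-4.2426, 1.4142, 5)


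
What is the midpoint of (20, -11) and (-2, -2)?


Midpoint = ((20+-2)/2, (-11+-2)/2) = (9, -6.5)

(9, -6.5)


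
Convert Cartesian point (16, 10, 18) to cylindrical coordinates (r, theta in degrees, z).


r = sqrt(16^2 + 10^2) = 18.868
theta = atan2(10, 16) = 32.0054 deg
z = 18

r = 18.868, theta = 32.0054 deg, z = 18


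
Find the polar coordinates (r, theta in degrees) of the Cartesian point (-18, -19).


r = sqrt((-18)^2 + (-19)^2) = 26.1725
theta = atan2(-19, -18) = 226.5482 degrees

r = 26.1725, theta = 226.5482 degrees


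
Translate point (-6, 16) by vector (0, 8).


Translation: (x+dx, y+dy) = (-6+0, 16+8) = (-6, 24)

(-6, 24)


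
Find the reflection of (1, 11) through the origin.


Reflection through origin: (x, y) -> (-x, -y)
(1, 11) -> (-1, -11)

(-1, -11)


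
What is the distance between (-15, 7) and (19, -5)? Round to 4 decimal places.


d = sqrt((19--15)^2 + (-5-7)^2) = 36.0555

36.0555


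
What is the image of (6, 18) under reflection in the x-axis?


Reflection across x-axis: (x, y) -> (x, -y)
(6, 18) -> (6, -18)

(6, -18)


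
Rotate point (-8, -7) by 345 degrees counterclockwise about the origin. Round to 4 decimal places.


x' = -8*cos(345) - -7*sin(345) = -9.5391
y' = -8*sin(345) + -7*cos(345) = -4.6909

(-9.5391, -4.6909)


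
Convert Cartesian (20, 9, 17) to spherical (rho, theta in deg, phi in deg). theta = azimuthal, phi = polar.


rho = sqrt(20^2 + 9^2 + 17^2) = 27.7489
theta = atan2(9, 20) = 24.2277 deg
phi = acos(17/27.7489) = 52.2195 deg

rho = 27.7489, theta = 24.2277 deg, phi = 52.2195 deg


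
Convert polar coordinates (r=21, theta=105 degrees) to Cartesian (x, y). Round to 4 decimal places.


x = 21 * cos(105) = -5.4352
y = 21 * sin(105) = 20.2844

(-5.4352, 20.2844)


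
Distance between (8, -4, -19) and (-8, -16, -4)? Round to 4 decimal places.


d = sqrt((-8-8)^2 + (-16--4)^2 + (-4--19)^2) = 25

25


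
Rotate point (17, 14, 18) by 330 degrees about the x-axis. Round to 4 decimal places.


x' = 17
y' = 14*cos(330) - 18*sin(330) = 21.1244
z' = 14*sin(330) + 18*cos(330) = 8.5885

(17, 21.1244, 8.5885)
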